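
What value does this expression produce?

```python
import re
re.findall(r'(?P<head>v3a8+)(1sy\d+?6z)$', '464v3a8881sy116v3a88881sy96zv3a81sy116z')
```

[('v3a8', '1sy116z')]

Multiple groups make `findall` return tuples — one 2-tuple for the one match.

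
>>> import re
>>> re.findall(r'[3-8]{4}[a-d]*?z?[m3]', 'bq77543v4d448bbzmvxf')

The pattern matches exactly 4 of a character in [3-8], then zero or more of a character in [a-d] (lazy), then optionally a literal 'z'; then one of [m3].
Matches: at [2:7] → '77543'.
No capturing groups, so `findall` returns the 1 full match string.

['77543']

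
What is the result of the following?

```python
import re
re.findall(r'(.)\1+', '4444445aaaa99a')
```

['4', 'a', '9']

The backreference `\1` re-matches whatever the first group consumed, character for character.
One capturing group, so `findall` returns just the captured substring from each match — 3 in all.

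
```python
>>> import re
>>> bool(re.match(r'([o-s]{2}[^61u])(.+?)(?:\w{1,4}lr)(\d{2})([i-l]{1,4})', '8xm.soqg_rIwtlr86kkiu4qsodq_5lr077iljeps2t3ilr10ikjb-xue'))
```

False

Pattern: exactly 2 of a character in [o-s], then any character except [61u] (captured); then one or more of any character (lazy) (captured); then 1 to 4 of a word character, then the literal 'lr' (non-capturing group); then exactly 2 of a digit (captured); then 1 to 4 of a character in [i-l] (captured).
With `match`, the pattern is implicitly anchored at the beginning.
Here the string doesn't start with a match, so the call returns None, and `bool(None)` is False.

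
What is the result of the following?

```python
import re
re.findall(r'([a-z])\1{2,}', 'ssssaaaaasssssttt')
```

['s', 'a', 's', 't']

`\1` is not a pattern — it's the concrete string captured by group 1, re-applied verbatim.
Matches: at [0:4] match 'ssss', group 1 = 's'; at [4:9] match 'aaaaa', group 1 = 'a'; at [9:14] match 'sssss', group 1 = 's'; at [14:17] match 'ttt', group 1 = 't'.
Because there's exactly one group, `findall` drops the full match and keeps group 1 from each hit.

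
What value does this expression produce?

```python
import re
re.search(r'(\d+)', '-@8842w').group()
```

'8842'

Pattern: one or more of a digit (captured).
The match spans [2:6] → '8842'.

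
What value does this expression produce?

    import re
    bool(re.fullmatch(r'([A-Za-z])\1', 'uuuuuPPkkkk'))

False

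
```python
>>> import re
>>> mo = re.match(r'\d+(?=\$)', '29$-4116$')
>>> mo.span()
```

`re.match` only tries the pattern at the start of the string.
The match spans [0:2] → '29'.

(0, 2)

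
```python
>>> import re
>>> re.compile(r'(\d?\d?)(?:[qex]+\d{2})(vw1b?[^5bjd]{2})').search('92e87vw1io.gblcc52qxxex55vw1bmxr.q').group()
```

The pattern matches optionally a digit, then optionally a digit (captured); then one or more of one of [qex], then exactly 2 of a digit (non-capturing group); then the literal 'vw1', then optionally a literal 'b', then exactly 2 of any character except [5bjd] (captured).
`re.search` tries every starting position until one works.
The match spans [0:10] → '92e87vw1io'.
Captured: group 1 = '92', group 2 = 'vw1io'.

'92e87vw1io'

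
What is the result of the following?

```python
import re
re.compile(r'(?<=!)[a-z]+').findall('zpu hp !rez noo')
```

Lookahead/lookbehind check context without consuming it, so the matched span excludes the asserted characters.
Scanning left to right: at [8:11] → 'rez'.
`findall` yields the raw match text (1 of them) because the pattern has no groups.

['rez']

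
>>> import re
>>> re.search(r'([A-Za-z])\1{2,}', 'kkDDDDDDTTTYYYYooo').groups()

A backreference is literal: `\1` must see the identical characters the first group matched.
`re.search` scans for the first position where the pattern succeeds.
The match spans [2:8] → 'DDDDDD'.
Captured: group 1 = 'D'.

('D',)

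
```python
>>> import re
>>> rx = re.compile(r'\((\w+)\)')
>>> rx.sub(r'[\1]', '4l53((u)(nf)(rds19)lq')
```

'4l53([u][nf][rds19]lq'

Matches: at [5:8] → '(u)'; at [8:12] → '(nf)'; at [12:19] → '(rds19)'.
Each match is replaced using the text its own group 1 captured.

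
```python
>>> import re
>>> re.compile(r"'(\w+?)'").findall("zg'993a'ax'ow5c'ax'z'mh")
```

Because there's exactly one group, `findall` drops the full match and keeps group 1 from each hit.

['993a', 'ow5c', 'z']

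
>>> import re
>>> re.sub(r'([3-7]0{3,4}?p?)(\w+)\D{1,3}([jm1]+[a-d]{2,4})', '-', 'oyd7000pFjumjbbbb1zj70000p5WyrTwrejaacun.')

'oyd-un.'

This matches a character in [3-7], then 3 to 4 of the literal '0' (lazy), then optionally the literal 'p' (captured); then one or more of a word character (captured); then 1 to 3 of a non-digit; then one or more of one of [jm1], then 2 to 4 of a character in [a-d] (captured).
Matches: at [3:38] → '7000pFjumjbbbb1zj70000p5WyrTwrejaac'.
Every occurrence is swapped for '-'.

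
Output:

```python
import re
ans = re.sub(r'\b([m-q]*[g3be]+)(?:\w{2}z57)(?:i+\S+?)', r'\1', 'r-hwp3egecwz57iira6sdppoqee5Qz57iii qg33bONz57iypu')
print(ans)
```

A `+?`/`*?`/`{m,n}?` starts at its minimum and grows only as far as needed for what follows to match.
`\1` in the replacement pulls in group 1's text for each match.

r-hwp3egecwz57iira6sdppoqee5Qz57iii qg33bpu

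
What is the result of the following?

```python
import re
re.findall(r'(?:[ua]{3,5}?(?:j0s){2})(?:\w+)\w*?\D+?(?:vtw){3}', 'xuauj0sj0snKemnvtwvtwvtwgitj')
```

`findall` yields the raw match text (1 of them) because the pattern has no groups.

['uauj0sj0snKemnvtwvtwvtw']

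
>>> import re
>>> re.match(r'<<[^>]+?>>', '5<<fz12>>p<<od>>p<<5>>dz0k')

`re.match` won't scan ahead — the pattern has to work from the very first character.
Here the pattern fails at index 0, so the call returns None.

None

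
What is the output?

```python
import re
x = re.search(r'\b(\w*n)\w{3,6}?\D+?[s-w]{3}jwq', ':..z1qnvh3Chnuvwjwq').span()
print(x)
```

(3, 19)

Pattern: a word boundary (`\b`, zero-width); then zero or more of a word character, then a literal 'n' (captured); then 3 to 6 of a word character (lazy), then one or more of a non-digit (lazy); then exactly 3 of a character in [s-w], then the literal 'jwq'.
Unlike `match`, `search` isn't anchored — it looks for the pattern anywhere in the string.
The match spans [3:19] → 'z1qnvh3Chnuvwjwq'.
Captured: group 1 = 'z1qn'.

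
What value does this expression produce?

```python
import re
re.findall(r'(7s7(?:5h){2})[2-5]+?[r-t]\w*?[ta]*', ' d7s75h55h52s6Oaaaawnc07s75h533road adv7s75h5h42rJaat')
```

This matches the literal '7s7', then the literal '5h' repeated 2 times (captured); then one or more of a character in [2-5] (lazy); then a character in [r-t], then zero or more of a word character (lazy), then zero or more of one of [ta].
Walking the string: at [39:49] match '7s75h5h42r', group 1 = '7s75h5h'.
`findall` collects group 1 from the one match (1 total).

['7s75h5h']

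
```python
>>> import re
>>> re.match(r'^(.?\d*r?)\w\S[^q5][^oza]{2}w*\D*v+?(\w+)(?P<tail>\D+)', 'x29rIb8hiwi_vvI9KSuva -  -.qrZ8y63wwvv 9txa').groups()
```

The pattern matches anchored at the start of the string; then optionally any character, then zero or more of a digit, then optionally a literal 'r' (captured); then a word character, then a non-whitespace character, then any character except [q5]; then exactly 2 of any character except [oza], then zero or more of the literal 'w'; then zero or more of a non-digit, then one or more of a literal 'v' (lazy); then one or more of a word character (captured); then one or more of a non-digit (captured as 'tail').
`match` is anchored at position 0; if the pattern doesn't fit there, it returns None.
The match spans [0:30] → 'x29rIb8hiwi_vvI9KSuva -  -.qrZ'.
Captured: group 1 = 'x29r', group 2 = 'I9KSuva', group 3 = ' -  -.qrZ'.

('x29r', 'I9KSuva', ' -  -.qrZ')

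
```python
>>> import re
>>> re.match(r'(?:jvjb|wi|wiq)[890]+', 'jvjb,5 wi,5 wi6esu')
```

`match` is anchored at position 0; if the pattern doesn't fit there, it returns None.
Here the pattern fails at index 0, so the call returns None.

None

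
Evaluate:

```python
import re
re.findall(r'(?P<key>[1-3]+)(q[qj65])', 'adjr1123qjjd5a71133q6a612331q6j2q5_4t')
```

The pattern matches one or more of a character in [1-3] (captured as 'key'); then the literal 'q', then one of [qj65] (captured).
Walking the string: at [4:10] match '1123qj', groups = ('1123', 'qj'); at [15:21] match '1133q6', groups = ('1133', 'q6'); at [23:30] match '12331q6', groups = ('12331', 'q6'); at [31:34] match '2q5', groups = ('2', 'q5').
Multiple groups make `findall` return tuples — one 2-tuple for each match.

[('1123', 'qj'), ('1133', 'q6'), ('12331', 'q6'), ('2', 'q5')]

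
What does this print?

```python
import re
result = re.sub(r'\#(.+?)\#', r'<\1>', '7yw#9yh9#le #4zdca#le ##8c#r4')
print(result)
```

Because the quantifier is non-greedy, it stops expanding at the earliest point where the rest of the pattern can succeed.
Matches: at [3:9] → '#9yh9#'; at [12:19] → '#4zdca#'; at [22:27] → '##8c#'.
Each match is replaced using the text its own group 1 captured.

7yw<9yh9>le <4zdca>le <#8c>r4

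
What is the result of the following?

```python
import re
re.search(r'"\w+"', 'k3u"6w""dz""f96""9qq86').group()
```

'"6w"'

The match spans [3:7] → '"6w"'.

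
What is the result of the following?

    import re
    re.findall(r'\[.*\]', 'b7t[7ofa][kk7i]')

Scanning left to right: at [3:15] → '[7ofa][kk7i]'.
No capturing groups, so `findall` returns the 1 full match string.

['[7ofa][kk7i]']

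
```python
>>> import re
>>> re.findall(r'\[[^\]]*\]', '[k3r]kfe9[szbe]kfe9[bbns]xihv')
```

['[k3r]', '[szbe]', '[bbns]']

`findall` yields the raw match text (3 of them) because the pattern has no groups.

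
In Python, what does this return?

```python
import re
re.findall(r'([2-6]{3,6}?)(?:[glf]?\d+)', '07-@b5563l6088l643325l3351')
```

This matches 3 to 6 of a character in [2-6] (lazy) (captured); then optionally one of [glf], then one or more of a digit (non-capturing group).
Because the quantifier is non-greedy, it stops expanding at the earliest point where the rest of the pattern can succeed.
Matches: at [5:9] match '5563', group 1 = '556'; at [15:21] match '643325', group 1 = '643'; at [22:26] match '3351', group 1 = '335'.
With a single group, `findall` returns only what that group captured — 3 items.

['556', '643', '335']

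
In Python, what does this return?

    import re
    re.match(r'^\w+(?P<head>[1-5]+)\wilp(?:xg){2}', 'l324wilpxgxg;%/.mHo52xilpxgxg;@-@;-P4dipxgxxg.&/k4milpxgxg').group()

Pattern: anchored at the start of the string; then one or more of a word character; then one or more of a character in [1-5] (captured as 'head'); then a word character, then the literal 'ilp', then the literal 'xg' repeated 2 times.
`re.match` won't scan ahead — the pattern has to work from the very first character.
The match spans [0:12] → 'l324wilpxgxg'.
Captured: group 1 = '4'.

'l324wilpxgxg'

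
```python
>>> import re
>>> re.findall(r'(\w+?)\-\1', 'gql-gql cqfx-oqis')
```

After group 1 captures some text, `\1` only succeeds where that same text appears again.
Walking the string: at [0:7] match 'gql-gql', group 1 = 'gql'.
`findall` collects group 1 from the one match (1 total).

['gql']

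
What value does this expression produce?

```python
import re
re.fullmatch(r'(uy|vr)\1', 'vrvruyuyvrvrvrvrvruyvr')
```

None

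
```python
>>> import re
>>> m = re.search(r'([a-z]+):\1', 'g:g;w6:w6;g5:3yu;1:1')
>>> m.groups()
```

The backreference `\1` re-matches whatever the first group consumed, character for character.
Unlike `match`, `search` isn't anchored — it looks for the pattern anywhere in the string.
The match spans [0:3] → 'g:g'.
Captured: group 1 = 'g'.

('g',)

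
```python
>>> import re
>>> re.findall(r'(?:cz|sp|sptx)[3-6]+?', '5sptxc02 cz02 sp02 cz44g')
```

['cz4']

Scanning left to right: at [19:22] → 'cz4'.
No capturing groups, so `findall` returns the 1 full match string.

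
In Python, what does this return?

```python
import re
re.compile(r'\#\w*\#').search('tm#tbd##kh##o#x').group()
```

Unlike `match`, `search` isn't anchored — it looks for the pattern anywhere in the string.
The match spans [2:7] → '#tbd#'.

'#tbd#'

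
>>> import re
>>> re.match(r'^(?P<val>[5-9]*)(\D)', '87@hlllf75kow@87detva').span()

(0, 3)

The pattern matches anchored at the start of the string; then zero or more of a character in [5-9] (captured as 'val'); then a non-digit (captured).
`match` is anchored at position 0; if the pattern doesn't fit there, it returns None.
The match spans [0:3] → '87@'.
Captured: group 1 = '87', group 2 = '@'.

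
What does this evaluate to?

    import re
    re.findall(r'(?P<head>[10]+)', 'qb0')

The pattern matches one or more of one of [10] (captured as 'head').
Scanning left to right: at [2:3] match '0', group 1 = '0'.
One capturing group, so `findall` returns just the captured substring from the one match — 1 in all.

['0']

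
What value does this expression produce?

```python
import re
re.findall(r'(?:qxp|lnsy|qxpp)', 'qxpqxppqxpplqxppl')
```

Alternation tries branches left to right and keeps the first one that lets the overall match succeed at that position.
Walking the string: at [0:3] → 'qxp'; at [3:6] → 'qxp'; at [7:10] → 'qxp'; at [12:15] → 'qxp'.
With no groups in the pattern, `findall` gives back each whole match — 4 here.

['qxp', 'qxp', 'qxp', 'qxp']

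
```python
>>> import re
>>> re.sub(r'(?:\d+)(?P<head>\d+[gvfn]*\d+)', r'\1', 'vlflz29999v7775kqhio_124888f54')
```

'vlflz9v7775kqhio_8f54'

Pattern: one or more of a digit (non-capturing group); then one or more of a digit, then zero or more of one of [gvfn], then one or more of a digit (captured as 'head').
Matches: at [5:15] → '29999v7775'; at [21:30] → '124888f54'.
Each match is replaced using the text its own group 1 captured.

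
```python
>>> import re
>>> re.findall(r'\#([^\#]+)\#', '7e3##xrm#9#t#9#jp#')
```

['xrm', 't', 'jp']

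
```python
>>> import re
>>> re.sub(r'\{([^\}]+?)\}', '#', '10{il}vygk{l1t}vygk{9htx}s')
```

'10#vygk#vygk#s'

Every occurrence is swapped for '#'.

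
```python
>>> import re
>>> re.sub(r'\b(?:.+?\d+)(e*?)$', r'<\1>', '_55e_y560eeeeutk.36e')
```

The pattern matches a word boundary (`\b`, zero-width); then one or more of any character (lazy), then one or more of a digit (non-capturing group); then zero or more of a literal 'e' (lazy) (captured); then anchored at the end.
Matches: at [0:20] → '_55e_y560eeeeutk.36e'.
The replacement refers to a captured group, so each match is rewritten using its own captured text.

'<e>'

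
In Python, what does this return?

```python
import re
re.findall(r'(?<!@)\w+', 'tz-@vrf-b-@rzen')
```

The negative lookahead/lookbehind blocks any match where the forbidden context is present.
Since nothing is captured, `findall` lists the 4 matched substrings directly.

['tz', 'rf', 'b', 'zen']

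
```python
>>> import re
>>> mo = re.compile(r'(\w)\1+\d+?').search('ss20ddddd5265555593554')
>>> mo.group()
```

'ss2'

`\1` has to match the exact text group 1 already captured.
The match spans [0:3] → 'ss2'.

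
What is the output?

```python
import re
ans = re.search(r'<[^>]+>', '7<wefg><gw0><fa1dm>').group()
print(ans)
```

<wefg>

The match spans [1:7] → '<wefg>'.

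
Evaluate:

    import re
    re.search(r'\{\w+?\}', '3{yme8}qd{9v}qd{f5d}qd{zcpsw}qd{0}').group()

'{yme8}'

`search` walks the string left to right and returns the first match it finds.
The match spans [1:7] → '{yme8}'.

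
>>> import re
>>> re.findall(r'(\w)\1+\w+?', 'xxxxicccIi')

The backreference `\1` re-matches whatever the first group consumed, character for character.
With a single group, `findall` returns only what that group captured — 2 items.

['x', 'c']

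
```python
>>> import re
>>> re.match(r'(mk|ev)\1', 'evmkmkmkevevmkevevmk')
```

`\1` is not a pattern — it's the concrete string captured by group 1, re-applied verbatim.
`re.match` only tries the pattern at the start of the string.
Here the string doesn't start with a match, so the call returns None.

None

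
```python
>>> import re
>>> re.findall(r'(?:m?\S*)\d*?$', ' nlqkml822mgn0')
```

Pattern: optionally the literal 'm', then zero or more of a non-whitespace character (non-capturing group); then zero or more of a digit (lazy); then anchored at the end.
Matches: at [1:14] → 'nlqkml822mgn0'; at [14:14] → ''.
No capturing groups, so `findall` returns the 2 full match strings.

['nlqkml822mgn0', '']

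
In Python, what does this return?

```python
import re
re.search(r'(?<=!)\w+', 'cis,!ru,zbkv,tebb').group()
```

Because the assertion is zero-width, the text it checks is not consumed and won't appear in the result.
The match spans [5:7] → 'ru'.

'ru'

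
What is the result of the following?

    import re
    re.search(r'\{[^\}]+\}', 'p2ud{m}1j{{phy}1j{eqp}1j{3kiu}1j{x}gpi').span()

(4, 7)

`re.search` scans for the first position where the pattern succeeds.
The match spans [4:7] → '{m}'.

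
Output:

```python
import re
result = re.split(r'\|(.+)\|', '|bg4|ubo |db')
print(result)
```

['', 'bg4|ubo ', 'db']

Because the pattern has a capturing group, `split` also inserts each captured text between the pieces.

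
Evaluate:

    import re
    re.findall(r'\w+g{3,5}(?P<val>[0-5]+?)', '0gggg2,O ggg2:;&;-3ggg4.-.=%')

['2', '4']

This matches one or more of a word character, then 3 to 5 of the literal 'g'; then one or more of a character in [0-5] (lazy) (captured as 'val').
Because there's exactly one group, `findall` drops the full match and keeps group 1 from each hit.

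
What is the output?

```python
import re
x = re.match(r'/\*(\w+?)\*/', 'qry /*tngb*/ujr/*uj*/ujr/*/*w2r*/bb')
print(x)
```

`match` is anchored at position 0; if the pattern doesn't fit there, it returns None.
Here the string doesn't start with a match, so the call returns None.

None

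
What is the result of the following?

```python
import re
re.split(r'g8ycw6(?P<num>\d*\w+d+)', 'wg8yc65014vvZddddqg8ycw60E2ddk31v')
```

['wg8yc65014vvZddddq', '0E2dd', 'k31v']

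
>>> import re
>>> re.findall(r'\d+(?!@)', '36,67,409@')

['36', '67', '40']

A negative assertion filters positions out without eating any characters.
`findall` yields the raw match text (3 of them) because the pattern has no groups.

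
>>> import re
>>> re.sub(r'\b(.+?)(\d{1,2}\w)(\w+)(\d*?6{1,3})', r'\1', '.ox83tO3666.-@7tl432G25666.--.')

'.ox.-@.--.'

Each match is replaced using the text its own group 1 captured.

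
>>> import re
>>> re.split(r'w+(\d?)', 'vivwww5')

['viv', '5', '']

The pattern matches one or more of a literal 'w'; then optionally a digit (captured).
With a capturing group present, the delimiter's captured portion is kept in the result list.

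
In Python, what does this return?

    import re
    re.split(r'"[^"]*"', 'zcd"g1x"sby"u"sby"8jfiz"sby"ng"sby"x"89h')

['zcd', 'sby', 'sby', 'sby', 'sby', '89h']

Matches to split on: at [3:8] → '"g1x"'; at [11:14] → '"u"'; at [17:24] → '"8jfiz"'; at [27:31] → '"ng"'; at [34:37] → '"x"'.
Each match becomes a cut point; 6 segments remain.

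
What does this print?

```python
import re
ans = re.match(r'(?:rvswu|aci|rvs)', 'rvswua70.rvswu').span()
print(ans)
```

(0, 5)

`match` is anchored at position 0; if the pattern doesn't fit there, it returns None.
The match spans [0:5] → 'rvswu'.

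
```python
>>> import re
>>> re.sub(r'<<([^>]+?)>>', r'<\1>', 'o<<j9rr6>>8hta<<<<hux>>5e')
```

'o<j9rr6>8hta<<<hux>5e'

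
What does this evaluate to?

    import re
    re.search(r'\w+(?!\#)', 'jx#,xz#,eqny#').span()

(0, 1)

Because the assertion is negative and zero-width, positions next to the forbidden text are skipped.
`re.search` scans for the first position where the pattern succeeds.
The match spans [0:1] → 'j'.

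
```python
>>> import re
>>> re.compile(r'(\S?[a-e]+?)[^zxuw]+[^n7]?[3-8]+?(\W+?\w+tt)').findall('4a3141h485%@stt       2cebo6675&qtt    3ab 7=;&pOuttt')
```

This matches optionally a non-whitespace character, then one or more of a character in [a-e] (lazy) (captured); then one or more of any character except [zxuw], then optionally any character except [n7]; then one or more of a character in [3-8] (lazy); then one or more of a non-word character (lazy), then one or more of a word character, then the literal 'tt' (captured).
Multiple groups make `findall` return tuples — one 2-tuple for the one match.

[('4a', '=;&pOuttt')]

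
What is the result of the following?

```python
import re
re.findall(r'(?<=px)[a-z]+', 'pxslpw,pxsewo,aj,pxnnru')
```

Lookahead/lookbehind check context without consuming it, so the matched span excludes the asserted characters.
Scanning left to right: at [2:6] → 'slpw'; at [9:13] → 'sewo'; at [19:23] → 'nnru'.
No capturing groups, so `findall` returns the 3 full match strings.

['slpw', 'sewo', 'nnru']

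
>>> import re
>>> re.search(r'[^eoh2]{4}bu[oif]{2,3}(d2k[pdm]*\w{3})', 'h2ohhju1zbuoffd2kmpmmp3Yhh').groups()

('d2kmpmmp3Yh',)

This matches exactly 4 of any character except [eoh2], then the literal 'bu', then 2 to 3 of one of [oif]; then the literal 'd2k', then zero or more of one of [pdm], then exactly 3 of a word character (captured).
`search` walks the string left to right and returns the first match it finds.
The match spans [5:25] → 'ju1zbuoffd2kmpmmp3Yh'.
Captured: group 1 = 'd2kmpmmp3Yh'.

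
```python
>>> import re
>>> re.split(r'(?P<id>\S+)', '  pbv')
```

['  ', 'pbv', '']

Pattern: one or more of a non-whitespace character (captured as 'id').
Matches to split on: at [2:5] → 'pbv'.
Because the pattern has a capturing group, `split` also inserts each captured text between the pieces.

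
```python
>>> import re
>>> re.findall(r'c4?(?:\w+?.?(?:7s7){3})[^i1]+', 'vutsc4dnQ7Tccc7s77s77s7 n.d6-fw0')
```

['c4dnQ7Tccc7s77s77s7 n.d6-fw0']

The pattern matches a literal 'c', then optionally the literal '4'; then one or more of a word character (lazy), then optionally any character, then the literal '7s7' repeated 3 times (non-capturing group); then one or more of any character except [i1].
Walking the string: at [4:32] → 'c4dnQ7Tccc7s77s77s7 n.d6-fw0'.
Since nothing is captured, `findall` lists the 1 matched substring directly.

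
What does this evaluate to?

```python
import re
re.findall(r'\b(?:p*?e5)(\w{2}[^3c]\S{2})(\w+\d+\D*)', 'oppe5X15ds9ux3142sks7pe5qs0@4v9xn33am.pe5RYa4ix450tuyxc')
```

[('RYa4i', 'x450tuyxc')]

2 groups means the one result is a tuple of 2 captured strings — 1 here.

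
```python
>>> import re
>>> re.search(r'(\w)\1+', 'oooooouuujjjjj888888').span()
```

(0, 6)

After group 1 captures some text, `\1` only succeeds where that same text appears again.
`re.search` tries every starting position until one works.
The match spans [0:6] → 'oooooo'.
Captured: group 1 = 'o'.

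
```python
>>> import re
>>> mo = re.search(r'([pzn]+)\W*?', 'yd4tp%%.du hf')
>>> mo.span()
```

(4, 5)

Because the quantifier is non-greedy, it stops expanding at the earliest point where the rest of the pattern can succeed.
The match spans [4:5] → 'p'.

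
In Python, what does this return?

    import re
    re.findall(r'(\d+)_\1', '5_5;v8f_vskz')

['5']

`\1` is not a pattern — it's the concrete string captured by group 1, re-applied verbatim.
With a single group, `findall` returns only what that group captured — 1 item.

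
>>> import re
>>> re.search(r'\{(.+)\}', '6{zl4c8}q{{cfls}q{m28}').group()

`re.search` tries every starting position until one works.
The match spans [1:22] → '{zl4c8}q{{cfls}q{m28}'.
Captured: group 1 = 'zl4c8}q{{cfls}q{m28'.

'{zl4c8}q{{cfls}q{m28}'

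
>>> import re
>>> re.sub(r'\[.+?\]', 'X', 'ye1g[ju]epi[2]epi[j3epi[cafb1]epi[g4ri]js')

With the lazy modifier that quantifier settles for the fewest repetitions that let the rest of the pattern succeed (the atoms after it are unaffected and can still be greedy).
`sub` substitutes 'X' at each match site.

'ye1gXepiXepiXepiXjs'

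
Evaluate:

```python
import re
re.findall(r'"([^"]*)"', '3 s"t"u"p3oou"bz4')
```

Matches: at [3:6] match '"t"', group 1 = 't'; at [7:14] match '"p3oou"', group 1 = 'p3oou'.
Because there's exactly one group, `findall` drops the full match and keeps group 1 from each hit.

['t', 'p3oou']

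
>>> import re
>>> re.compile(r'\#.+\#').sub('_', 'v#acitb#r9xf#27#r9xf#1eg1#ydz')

'v_ydz'

`sub` substitutes '_' at each match site.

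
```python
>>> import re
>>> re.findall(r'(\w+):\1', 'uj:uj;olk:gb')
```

`\1` has to match the exact text group 1 already captured.
One capturing group, so `findall` returns just the captured substring from the one match — 1 in all.

['uj']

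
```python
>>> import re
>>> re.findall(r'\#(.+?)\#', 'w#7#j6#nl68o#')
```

Because the quantifier is non-greedy, it stops expanding at the earliest point where the rest of the pattern can succeed.
Because there's exactly one group, `findall` drops the full match and keeps group 1 from each hit.

['7', 'nl68o']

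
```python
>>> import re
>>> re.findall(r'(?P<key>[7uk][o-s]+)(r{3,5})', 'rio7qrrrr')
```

[('7qr', 'rrr')]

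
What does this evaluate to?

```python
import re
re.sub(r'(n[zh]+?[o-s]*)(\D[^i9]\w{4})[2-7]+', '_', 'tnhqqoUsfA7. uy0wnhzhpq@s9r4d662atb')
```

't_. uy0w_atb'

Pattern: the literal 'n', then one or more of one of [zh] (lazy), then zero or more of a character in [o-s] (captured); then a non-digit, then any character except [i9], then exactly 4 of a word character (captured); then one or more of a character in [2-7].
Matches: at [1:11] → 'nhqqoUsfA7'; at [17:32] → 'nhzhpq@s9r4d662'.
Every occurrence is swapped for '_'.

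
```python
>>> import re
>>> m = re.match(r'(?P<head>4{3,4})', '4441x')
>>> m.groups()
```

Pattern: 3 to 4 of a literal '4' (captured as 'head').
`re.match` won't scan ahead — the pattern has to work from the very first character.
The match spans [0:3] → '444'.
Captured: group 1 = '444'.

('444',)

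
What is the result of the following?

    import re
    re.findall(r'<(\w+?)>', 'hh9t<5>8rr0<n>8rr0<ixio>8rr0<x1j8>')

`findall` collects group 1 from each match (4 total).

['5', 'n', 'ixio', 'x1j8']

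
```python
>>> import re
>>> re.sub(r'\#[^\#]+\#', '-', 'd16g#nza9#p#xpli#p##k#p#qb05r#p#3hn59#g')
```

'd16g-p-p#-p-p-g'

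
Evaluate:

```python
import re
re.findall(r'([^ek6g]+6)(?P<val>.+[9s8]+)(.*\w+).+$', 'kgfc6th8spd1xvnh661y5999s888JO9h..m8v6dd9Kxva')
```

This matches one or more of any character except [ek6g], then the literal '6' (captured); then one or more of any character, then one or more of one of [9s8] (captured as 'val'); then zero or more of any character, then one or more of a word character (captured); then one or more of any character; then anchored at the end.
Walking the string: at [2:45] match 'fc6th8spd1xvnh661y5999s888JO9h..m8v6dd9Kxva', groups = ('fc6', 'th8spd1xvnh661y5999s888JO9h..m8v6dd9', 'Kxv').
3 groups means the one result is a tuple of 3 captured strings — 1 here.

[('fc6', 'th8spd1xvnh661y5999s888JO9h..m8v6dd9', 'Kxv')]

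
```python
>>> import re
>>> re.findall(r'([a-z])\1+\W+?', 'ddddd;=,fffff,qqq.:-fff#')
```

['d', 'f', 'q', 'f']

A backreference is literal: `\1` must see the identical characters the first group matched.
Matches: at [0:6] match 'ddddd;', group 1 = 'd'; at [8:14] match 'fffff,', group 1 = 'f'; at [14:18] match 'qqq.', group 1 = 'q'; at [20:24] match 'fff#', group 1 = 'f'.
With a single group, `findall` returns only what that group captured — 4 items.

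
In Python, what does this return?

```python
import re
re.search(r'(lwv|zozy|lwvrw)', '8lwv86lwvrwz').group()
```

'lwv'

The match spans [1:4] → 'lwv'.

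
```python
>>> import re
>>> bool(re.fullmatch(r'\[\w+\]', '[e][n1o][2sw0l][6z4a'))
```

`re.fullmatch` is like wrapping the pattern in `^…$` (in single-line mode).
Here the pattern can't cover the whole string, so the call returns None, and `bool(None)` is False.

False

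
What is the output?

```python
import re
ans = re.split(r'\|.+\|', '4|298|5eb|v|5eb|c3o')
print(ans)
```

['4', 'c3o']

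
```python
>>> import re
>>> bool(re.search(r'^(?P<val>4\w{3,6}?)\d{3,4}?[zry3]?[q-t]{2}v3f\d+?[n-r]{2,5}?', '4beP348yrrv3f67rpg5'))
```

The pattern matches anchored at the start of the string; then the literal '4', then 3 to 6 of a word character (lazy) (captured as 'val'); then 3 to 4 of a digit (lazy), then optionally one of [zry3], then exactly 2 of a character in [q-t]; then the literal 'v3f', then one or more of a digit (lazy), then 2 to 5 of a character in [n-r] (lazy).
`re.search` scans for the first position where the pattern succeeds.
The match spans [0:17] → '4beP348yrrv3f67rp'.
Captured: group 1 = '4beP'.

True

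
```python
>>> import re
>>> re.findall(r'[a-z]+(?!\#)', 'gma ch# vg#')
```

['gma', 'c', 'v']

A negative assertion filters positions out without eating any characters.
`findall` yields the raw match text (3 of them) because the pattern has no groups.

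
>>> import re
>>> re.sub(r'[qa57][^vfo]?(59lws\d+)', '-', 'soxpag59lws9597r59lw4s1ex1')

Pattern: one of [qa57]; then optionally any character except [vfo]; then the literal '59l', then the literal 'ws', then one or more of a digit (captured).
Matches: at [4:15] → 'ag59lws9597'.
Every occurrence is swapped for '-'.

'soxp-r59lw4s1ex1'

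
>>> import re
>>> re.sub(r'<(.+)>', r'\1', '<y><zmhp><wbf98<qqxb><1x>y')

Matches: at [0:25] → '<y><zmhp><wbf98<qqxb><1x>'.
`\1` in the replacement pulls in group 1's text for each match.

'y><zmhp><wbf98<qqxb><1xy'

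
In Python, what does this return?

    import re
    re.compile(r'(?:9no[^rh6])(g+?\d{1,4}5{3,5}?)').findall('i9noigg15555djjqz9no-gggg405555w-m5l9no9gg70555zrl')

['gg15555', 'gggg405555', 'gg70555']

Pattern: the literal '9no', then any character except [rh6] (non-capturing group); then one or more of the literal 'g' (lazy), then 1 to 4 of a digit, then 3 to 5 of a literal '5' (lazy) (captured).
Walking the string: at [1:12] match '9noigg15555', group 1 = 'gg15555'; at [17:31] match '9no-gggg405555', group 1 = 'gggg405555'; at [36:47] match '9no9gg70555', group 1 = 'gg70555'.
`findall` collects group 1 from each match (3 total).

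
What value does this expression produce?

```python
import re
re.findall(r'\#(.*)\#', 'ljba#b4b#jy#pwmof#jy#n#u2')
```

One capturing group, so `findall` returns just the captured substring from the one match — 1 in all.

['b4b#jy#pwmof#jy#n']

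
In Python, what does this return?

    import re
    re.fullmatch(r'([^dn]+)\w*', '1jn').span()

(0, 3)

`re.fullmatch` requires the pattern to consume the entire string.
The match spans [0:3] → '1jn'.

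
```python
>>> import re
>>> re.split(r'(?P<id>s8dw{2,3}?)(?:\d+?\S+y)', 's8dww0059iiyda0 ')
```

Pattern: the literal 's8', then the literal 'd', then 2 to 3 of the literal 'w' (lazy) (captured as 'id'); then one or more of a digit (lazy), then one or more of a non-whitespace character, then a literal 'y' (non-capturing group).
Matches to split on: at [0:12] → 's8dww0059iiy'.
The group in the pattern means `split` returns the separators' captures alongside the pieces.

['', 's8dww', 'da0 ']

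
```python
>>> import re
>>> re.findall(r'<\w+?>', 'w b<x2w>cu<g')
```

['<x2w>']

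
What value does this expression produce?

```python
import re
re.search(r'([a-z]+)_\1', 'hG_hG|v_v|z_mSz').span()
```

(6, 9)

The backreference `\1` re-matches whatever the first group consumed, character for character.
The match spans [6:9] → 'v_v'.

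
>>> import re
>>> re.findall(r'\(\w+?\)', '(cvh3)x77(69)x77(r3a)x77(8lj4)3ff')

['(cvh3)', '(69)', '(r3a)', '(8lj4)']

Since nothing is captured, `findall` lists the 4 matched substrings directly.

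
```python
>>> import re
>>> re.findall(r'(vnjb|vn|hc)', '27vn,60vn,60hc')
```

['vn', 'vn', 'hc']

Walking the string: at [2:4] match 'vn', group 1 = 'vn'; at [7:9] match 'vn', group 1 = 'vn'; at [12:14] match 'hc', group 1 = 'hc'.
Because there's exactly one group, `findall` drops the full match and keeps group 1 from each hit.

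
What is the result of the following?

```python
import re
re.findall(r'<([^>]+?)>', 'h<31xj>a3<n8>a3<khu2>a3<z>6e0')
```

Because there's exactly one group, `findall` drops the full match and keeps group 1 from each hit.

['31xj', 'n8', 'khu2', 'z']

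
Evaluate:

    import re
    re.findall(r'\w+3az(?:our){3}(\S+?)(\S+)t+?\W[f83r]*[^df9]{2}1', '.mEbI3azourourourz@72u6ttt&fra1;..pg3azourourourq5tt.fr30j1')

This matches one or more of a word character, then the literal '3az', then the literal 'our' repeated 3 times; then one or more of a non-whitespace character (lazy) (captured); then one or more of a non-whitespace character (captured); then one or more of the literal 't' (lazy), then a non-word character; then zero or more of one of [f83r], then exactly 2 of any character except [df9], then the literal '1'.
Lazy quantifiers expand one character at a time until the remainder of the pattern can match.
Walking the string: at [1:59] match 'mEbI3azourourourz@72u6ttt&fra1;..pg3azourourourq5tt.fr30j1', groups = ('z', '@72u6ttt&fra1;..pg3azourourourq5t').
Multiple groups make `findall` return tuples — one 2-tuple for the one match.

[('z', '@72u6ttt&fra1;..pg3azourourourq5t')]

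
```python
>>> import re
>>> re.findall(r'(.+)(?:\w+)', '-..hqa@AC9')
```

['-..hqa@AC']

Pattern: one or more of any character (captured); then one or more of a word character (non-capturing group).
Scanning left to right: at [0:10] match '-..hqa@AC9', group 1 = '-..hqa@AC'.
Because there's exactly one group, `findall` drops the full match and keeps group 1 from the one hit.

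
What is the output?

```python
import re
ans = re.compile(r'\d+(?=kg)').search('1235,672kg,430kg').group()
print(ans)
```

Because the assertion is zero-width, the text it checks is not consumed and won't appear in the result.
Unlike `match`, `search` isn't anchored — it looks for the pattern anywhere in the string.
The match spans [5:8] → '672'.

672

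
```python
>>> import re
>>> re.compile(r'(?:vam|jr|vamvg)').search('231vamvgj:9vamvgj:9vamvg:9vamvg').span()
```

(3, 6)

Alternation tries branches left to right and keeps the first one that lets the overall match succeed at that position.
`re.search` scans for the first position where the pattern succeeds.
The match spans [3:6] → 'vam'.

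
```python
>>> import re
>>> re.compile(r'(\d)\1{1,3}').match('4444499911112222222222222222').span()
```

A backreference is literal: `\1` must see the identical characters the first group matched.
`re.match` won't scan ahead — the pattern has to work from the very first character.
The match spans [0:4] → '4444'.
Captured: group 1 = '4'.

(0, 4)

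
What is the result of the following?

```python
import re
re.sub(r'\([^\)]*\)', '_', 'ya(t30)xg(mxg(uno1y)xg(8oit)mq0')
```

`sub` substitutes '_' at each match site.

'ya_xg_xg_mq0'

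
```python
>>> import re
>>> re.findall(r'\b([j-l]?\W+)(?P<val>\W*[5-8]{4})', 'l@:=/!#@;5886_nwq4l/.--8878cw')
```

[('l@:=/!#@;', '5886'), ('/.--', '8878')]

Pattern: a word boundary (`\b`, zero-width); then optionally a character in [j-l], then one or more of a non-word character (captured); then zero or more of a non-word character, then exactly 4 of a character in [5-8] (captured as 'val').
With 2 capturing groups, `findall` returns a 2-tuple per match.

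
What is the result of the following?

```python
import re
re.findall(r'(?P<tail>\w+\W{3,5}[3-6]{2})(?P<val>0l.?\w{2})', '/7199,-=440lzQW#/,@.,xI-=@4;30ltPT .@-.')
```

With 2 capturing groups, `findall` returns a 2-tuple per match.

[('7199,-=44', '0lzQW')]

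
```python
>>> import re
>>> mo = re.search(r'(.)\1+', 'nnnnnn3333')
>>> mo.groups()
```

A backreference is literal: `\1` must see the identical characters the first group matched.
`search` walks the string left to right and returns the first match it finds.
The match spans [0:6] → 'nnnnnn'.
Captured: group 1 = 'n'.

('n',)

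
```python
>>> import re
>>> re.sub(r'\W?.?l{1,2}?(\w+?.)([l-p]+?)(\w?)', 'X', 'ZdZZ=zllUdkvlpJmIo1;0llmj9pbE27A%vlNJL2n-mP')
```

Pattern: optionally a non-word character, then optionally any character, then 1 to 2 of the literal 'l' (lazy); then one or more of a word character (lazy), then any character (captured); then one or more of a character in [l-p] (lazy) (captured); then optionally a word character (captured).
With the lazy modifier that quantifier settles for the fewest repetitions that let the rest of the pattern succeed (the atoms after it are unaffected and can still be greedy).
Matches: at [4:14] → '=zllUdkvlp'; at [19:28] → ';0llmj9pb'; at [32:40] → '%vlNJL2n'.
Each match is replaced by 'X'.

'ZdZZXJmIo1XE27AX-mP'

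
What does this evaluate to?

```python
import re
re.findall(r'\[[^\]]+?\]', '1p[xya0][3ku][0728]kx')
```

Matches: at [2:8] → '[xya0]'; at [8:13] → '[3ku]'; at [13:19] → '[0728]'.
No capturing groups, so `findall` returns the 3 full match strings.

['[xya0]', '[3ku]', '[0728]']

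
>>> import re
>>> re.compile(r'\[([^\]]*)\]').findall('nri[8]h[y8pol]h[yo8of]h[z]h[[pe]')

['8', 'y8pol', 'yo8of', 'z', '[pe']

Matches: at [3:6] match '[8]', group 1 = '8'; at [7:14] match '[y8pol]', group 1 = 'y8pol'; at [15:22] match '[yo8of]', group 1 = 'yo8of'; at [23:26] match '[z]', group 1 = 'z'; at [27:32] match '[[pe]', group 1 = '[pe'.
Because there's exactly one group, `findall` drops the full match and keeps group 1 from each hit.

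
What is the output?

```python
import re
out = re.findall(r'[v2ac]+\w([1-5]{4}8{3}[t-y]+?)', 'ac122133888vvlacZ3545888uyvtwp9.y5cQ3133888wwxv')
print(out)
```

The pattern matches one or more of one of [v2ac], then a word character; then exactly 4 of a character in [1-5], then exactly 3 of the literal '8', then one or more of a character in [t-y] (lazy) (captured).
A non-greedy quantifier consumes as few characters as it can — just enough that the remainder of the pattern still matches from where it stops; whatever follows it matches normally.
Matches: at [14:25] match 'acZ3545888u', group 1 = '3545888u'; at [34:44] match 'cQ3133888w', group 1 = '3133888w'.
`findall` collects group 1 from each match (2 total).

['3545888u', '3133888w']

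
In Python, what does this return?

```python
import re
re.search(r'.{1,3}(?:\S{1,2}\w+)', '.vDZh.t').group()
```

'.vDZh'

The pattern matches 1 to 3 of any character; then 1 to 2 of a non-whitespace character, then one or more of a word character (non-capturing group).
Unlike `match`, `search` isn't anchored — it looks for the pattern anywhere in the string.
The match spans [0:5] → '.vDZh'.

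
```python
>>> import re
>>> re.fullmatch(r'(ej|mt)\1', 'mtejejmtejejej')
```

None

`\1` has to match the exact text group 1 already captured.
`re.fullmatch` requires the pattern to consume the entire string.
Here the pattern can't cover the whole string, so the call returns None.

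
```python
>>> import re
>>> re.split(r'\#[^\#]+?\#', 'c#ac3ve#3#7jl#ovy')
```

['c', '3', 'ovy']

The string is cut at each match, leaving 3 pieces.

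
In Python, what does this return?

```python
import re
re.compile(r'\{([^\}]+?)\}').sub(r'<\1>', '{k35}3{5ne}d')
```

'<k35>3<5ne>d'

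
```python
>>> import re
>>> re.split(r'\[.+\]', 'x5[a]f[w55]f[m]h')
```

['x5', 'h']

Matches to split on: at [2:15] → '[a]f[w55]f[m]'.
Splitting on the pattern gives 2 pieces.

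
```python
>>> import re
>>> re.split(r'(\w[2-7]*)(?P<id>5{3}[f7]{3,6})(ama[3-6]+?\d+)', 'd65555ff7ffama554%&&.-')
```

['', 'd65', '555ff7ff', 'ama554', '%&&.-']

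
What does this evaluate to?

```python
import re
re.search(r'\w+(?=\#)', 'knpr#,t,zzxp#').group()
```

'knpr'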